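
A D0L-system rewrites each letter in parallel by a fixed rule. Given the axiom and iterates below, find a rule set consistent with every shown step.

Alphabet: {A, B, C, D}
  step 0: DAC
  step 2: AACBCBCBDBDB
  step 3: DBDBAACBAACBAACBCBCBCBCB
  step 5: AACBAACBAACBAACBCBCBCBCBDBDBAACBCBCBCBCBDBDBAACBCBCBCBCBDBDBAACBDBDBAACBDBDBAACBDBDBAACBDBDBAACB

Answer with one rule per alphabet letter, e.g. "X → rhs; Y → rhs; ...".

A->DB, B->CB, C->AA, D->CB

  step 2 ⇒ step 3: AACBCBCBDBDB ⇒ DB·DB·AA·CB·AA·CB·AA·CB·CB·CB·CB·CB
    A ↦ DB
    B ↦ CB
    C ↦ AA
    D ↦ CB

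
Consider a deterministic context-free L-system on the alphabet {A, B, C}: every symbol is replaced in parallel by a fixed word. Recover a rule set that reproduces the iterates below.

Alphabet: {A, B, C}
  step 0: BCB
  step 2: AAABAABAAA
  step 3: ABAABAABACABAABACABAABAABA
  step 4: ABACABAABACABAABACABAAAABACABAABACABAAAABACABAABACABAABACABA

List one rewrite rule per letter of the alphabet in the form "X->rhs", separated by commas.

  step 3 ⇒ step 4: ABAABAABACABAABACABAABAABA ⇒ ABA·C·ABA·ABA·C·ABA·ABA·C·ABA·AA·ABA·C·ABA·ABA·C·ABA·AA·ABA·C·ABA·ABA·C·ABA·ABA·C·ABA
    A ↦ ABA
    B ↦ C
    C ↦ AA

A->ABA, B->C, C->AA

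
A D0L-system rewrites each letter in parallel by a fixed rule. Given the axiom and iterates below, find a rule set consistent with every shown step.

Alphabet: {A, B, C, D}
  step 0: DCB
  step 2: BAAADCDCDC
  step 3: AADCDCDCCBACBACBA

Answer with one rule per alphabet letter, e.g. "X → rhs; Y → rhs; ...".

  step 2 ⇒ step 3: BAAADCDCDC ⇒ AA·DC·DC·DC·C·BA·C·BA·C·BA
    A ↦ DC
    B ↦ AA
    C ↦ BA
    D ↦ C

A->DC, B->AA, C->BA, D->C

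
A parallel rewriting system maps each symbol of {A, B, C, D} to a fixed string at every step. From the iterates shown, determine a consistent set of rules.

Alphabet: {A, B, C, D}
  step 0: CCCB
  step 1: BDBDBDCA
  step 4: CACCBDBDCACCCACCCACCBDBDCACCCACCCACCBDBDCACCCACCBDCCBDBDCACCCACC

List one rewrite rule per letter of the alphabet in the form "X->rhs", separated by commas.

  step 0 ⇒ step 1: CCCB ⇒ BD·BD·BD·CA
    B ↦ CA
    C ↦ BD
    A ↦ CC  (constrained at step 1)
    D ↦ CC  (constrained at step 1)

A->CC, B->CA, C->BD, D->CC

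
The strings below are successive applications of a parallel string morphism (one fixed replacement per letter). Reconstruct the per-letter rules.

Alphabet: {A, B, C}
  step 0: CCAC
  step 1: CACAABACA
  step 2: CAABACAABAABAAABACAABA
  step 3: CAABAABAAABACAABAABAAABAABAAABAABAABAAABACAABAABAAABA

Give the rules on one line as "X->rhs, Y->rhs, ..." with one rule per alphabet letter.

A->ABA, B->A, C->CA

  step 2 ⇒ step 3: CAABACAABAABAAABACAABA ⇒ CA·ABA·ABA·A·ABA·CA·ABA·ABA·A·ABA·ABA·A·ABA·ABA·ABA·A·ABA·CA·ABA·ABA·A·ABA
    A ↦ ABA
    B ↦ A
    C ↦ CA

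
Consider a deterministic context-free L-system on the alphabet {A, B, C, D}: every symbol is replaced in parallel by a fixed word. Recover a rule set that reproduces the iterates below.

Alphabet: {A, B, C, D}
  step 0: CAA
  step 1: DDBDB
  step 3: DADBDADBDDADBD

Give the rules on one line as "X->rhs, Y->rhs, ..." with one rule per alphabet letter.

A->DB, B->C, C->D, D->DA

  step 0 ⇒ step 1: CAA ⇒ D·DB·DB
    A ↦ DB
    C ↦ D
    B ↦ C  (constrained at step 1)
    D ↦ DA  (constrained at step 1)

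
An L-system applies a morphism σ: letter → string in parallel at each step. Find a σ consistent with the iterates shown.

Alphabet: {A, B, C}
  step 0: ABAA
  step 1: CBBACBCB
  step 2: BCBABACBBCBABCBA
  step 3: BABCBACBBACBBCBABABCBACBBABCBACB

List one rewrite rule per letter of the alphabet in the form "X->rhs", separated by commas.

A->CB, B->BA, C->BC

  step 2 ⇒ step 3: BCBABACBBCBABCBA ⇒ BA·BC·BA·CB·BA·CB·BC·BA·BA·BC·BA·CB·BA·BC·BA·CB
    A ↦ CB
    B ↦ BA
    C ↦ BC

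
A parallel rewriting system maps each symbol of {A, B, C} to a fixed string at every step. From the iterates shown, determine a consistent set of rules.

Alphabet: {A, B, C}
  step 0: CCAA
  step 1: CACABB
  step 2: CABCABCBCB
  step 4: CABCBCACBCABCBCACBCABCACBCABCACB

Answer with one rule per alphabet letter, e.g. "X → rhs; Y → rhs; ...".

A->B, B->CB, C->CA

  step 1 ⇒ step 2: CACABB ⇒ CA·B·CA·B·CB·CB
    A ↦ B
    B ↦ CB
    C ↦ CA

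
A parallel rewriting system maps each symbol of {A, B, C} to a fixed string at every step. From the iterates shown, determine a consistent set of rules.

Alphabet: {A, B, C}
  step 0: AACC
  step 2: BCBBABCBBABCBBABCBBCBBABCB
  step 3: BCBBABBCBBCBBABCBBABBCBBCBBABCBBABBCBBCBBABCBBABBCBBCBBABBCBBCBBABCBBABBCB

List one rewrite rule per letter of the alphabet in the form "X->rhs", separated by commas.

  step 2 ⇒ step 3: BCBBABCBBABCBBABCBBCBBABCB ⇒ BCB·BAB·BCB·BCB·BA·BCB·BAB·BCB·BCB·BA·BCB·BAB·BCB·BCB·BA·BCB·BAB·BCB·BCB·BAB·BCB·BCB·BA·BCB·BAB·BCB
    A ↦ BA
    B ↦ BCB
    C ↦ BAB

A->BA, B->BCB, C->BAB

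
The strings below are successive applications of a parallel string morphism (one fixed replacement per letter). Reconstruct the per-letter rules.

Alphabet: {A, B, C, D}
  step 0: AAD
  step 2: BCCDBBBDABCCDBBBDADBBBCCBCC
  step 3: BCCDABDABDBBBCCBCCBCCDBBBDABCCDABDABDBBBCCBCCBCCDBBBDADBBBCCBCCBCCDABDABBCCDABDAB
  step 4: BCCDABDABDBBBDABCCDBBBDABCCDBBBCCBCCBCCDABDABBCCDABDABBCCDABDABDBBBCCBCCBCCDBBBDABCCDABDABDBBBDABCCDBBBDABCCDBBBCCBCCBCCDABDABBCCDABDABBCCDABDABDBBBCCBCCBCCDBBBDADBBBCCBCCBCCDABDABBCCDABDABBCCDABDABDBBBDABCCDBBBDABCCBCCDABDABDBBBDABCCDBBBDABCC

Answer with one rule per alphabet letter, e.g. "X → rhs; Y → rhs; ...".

  step 3 ⇒ step 4: BCCDABDABDBBBCCBCCBCCDBBBDABCCDABDABDBBBCCBCCBCCDBBBDADBBBCCBCCBCCDABDABBCCDABDAB ⇒ BCC·DAB·DAB·DBB·BDA·BCC·DBB·BDA·BCC·DBB·BCC·BCC·BCC·DAB·DAB·BCC·DAB·DAB·BCC·DAB·DAB·DBB·BCC·BCC·BCC·DBB·BDA·BCC·DAB·DAB·DBB·BDA·BCC·DBB·BDA·BCC·DBB·BCC·BCC·BCC·DAB·DAB·BCC·DAB·DAB·BCC·DAB·DAB·DBB·BCC·BCC·BCC·DBB·BDA·DBB·BCC·BCC·BCC·DAB·DAB·BCC·DAB·DAB·BCC·DAB·DAB·DBB·BDA·BCC·DBB·BDA·BCC·BCC·DAB·DAB·DBB·BDA·BCC·DBB·BDA·BCC
    A ↦ BDA
    B ↦ BCC
    C ↦ DAB
    D ↦ DBB

A->BDA, B->BCC, C->DAB, D->DBB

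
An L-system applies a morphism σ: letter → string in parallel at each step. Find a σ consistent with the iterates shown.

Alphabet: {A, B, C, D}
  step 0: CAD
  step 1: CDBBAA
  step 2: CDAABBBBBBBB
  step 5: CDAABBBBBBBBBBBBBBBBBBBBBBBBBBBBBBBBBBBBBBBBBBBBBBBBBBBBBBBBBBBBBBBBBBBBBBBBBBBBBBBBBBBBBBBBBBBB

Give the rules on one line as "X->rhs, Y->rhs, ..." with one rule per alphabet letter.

  step 1 ⇒ step 2: CDBBAA ⇒ CD·AA·BB·BB·BB·BB
    A ↦ BB
    B ↦ BB
    C ↦ CD
    D ↦ AA

A->BB, B->BB, C->CD, D->AA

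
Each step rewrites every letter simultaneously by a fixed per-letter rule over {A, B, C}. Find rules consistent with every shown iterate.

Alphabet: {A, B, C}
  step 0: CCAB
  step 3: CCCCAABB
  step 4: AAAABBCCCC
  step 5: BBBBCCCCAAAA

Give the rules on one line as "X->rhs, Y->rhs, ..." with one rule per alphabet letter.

A->B, B->CC, C->A

  step 4 ⇒ step 5: AAAABBCCCC ⇒ B·B·B·B·CC·CC·A·A·A·A
    A ↦ B
    B ↦ CC
    C ↦ A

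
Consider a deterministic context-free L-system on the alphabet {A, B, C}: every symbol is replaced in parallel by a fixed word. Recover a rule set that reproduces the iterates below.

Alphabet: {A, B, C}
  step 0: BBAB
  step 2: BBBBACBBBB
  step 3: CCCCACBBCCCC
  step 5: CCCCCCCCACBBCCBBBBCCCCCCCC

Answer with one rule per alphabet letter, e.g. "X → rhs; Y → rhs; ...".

A->AC, B->C, C->BB

  step 2 ⇒ step 3: BBBBACBBBB ⇒ C·C·C·C·AC·BB·C·C·C·C
    A ↦ AC
    B ↦ C
    C ↦ BB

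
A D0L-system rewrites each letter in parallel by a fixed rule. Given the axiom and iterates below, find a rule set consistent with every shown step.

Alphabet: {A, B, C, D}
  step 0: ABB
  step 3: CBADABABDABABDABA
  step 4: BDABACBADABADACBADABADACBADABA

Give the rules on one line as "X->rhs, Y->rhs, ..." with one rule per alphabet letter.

A->BA, B->DA, C->B, D->C

  step 3 ⇒ step 4: CBADABABDABABDABA ⇒ B·DA·BA·C·BA·DA·BA·DA·C·BA·DA·BA·DA·C·BA·DA·BA
    A ↦ BA
    B ↦ DA
    C ↦ B
    D ↦ C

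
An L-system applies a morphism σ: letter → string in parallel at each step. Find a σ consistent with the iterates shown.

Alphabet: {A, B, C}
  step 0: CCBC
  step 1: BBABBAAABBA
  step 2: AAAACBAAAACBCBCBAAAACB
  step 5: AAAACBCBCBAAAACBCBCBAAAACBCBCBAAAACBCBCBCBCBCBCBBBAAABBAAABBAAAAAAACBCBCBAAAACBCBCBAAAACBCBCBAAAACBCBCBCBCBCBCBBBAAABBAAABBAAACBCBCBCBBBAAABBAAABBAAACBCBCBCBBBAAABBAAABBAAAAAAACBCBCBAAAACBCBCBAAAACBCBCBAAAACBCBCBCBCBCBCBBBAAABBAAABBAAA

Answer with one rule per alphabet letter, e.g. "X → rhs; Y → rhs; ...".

A->CB, B->AA, C->BBA

  step 1 ⇒ step 2: BBABBAAABBA ⇒ AA·AA·CB·AA·AA·CB·CB·CB·AA·AA·CB
    A ↦ CB
    B ↦ AA
  step 0 ⇒ step 1: CCBC ⇒ BBA·BBA·AA·BBA
    C ↦ BBA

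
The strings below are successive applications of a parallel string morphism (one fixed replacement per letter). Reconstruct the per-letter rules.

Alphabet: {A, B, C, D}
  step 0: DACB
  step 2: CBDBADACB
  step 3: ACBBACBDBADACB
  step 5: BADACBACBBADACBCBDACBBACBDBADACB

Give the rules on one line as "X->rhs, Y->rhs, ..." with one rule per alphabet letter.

A->D, B->CB, C->A, D->BA

  step 2 ⇒ step 3: CBDBADACB ⇒ A·CB·BA·CB·D·BA·D·A·CB
    A ↦ D
    B ↦ CB
    C ↦ A
    D ↦ BA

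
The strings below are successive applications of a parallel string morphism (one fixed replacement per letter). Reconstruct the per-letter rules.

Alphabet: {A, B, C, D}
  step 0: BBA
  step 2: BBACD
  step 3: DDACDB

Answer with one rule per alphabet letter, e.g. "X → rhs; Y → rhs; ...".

  step 2 ⇒ step 3: BBACD ⇒ D·D·AC·D·B
    A ↦ AC
    B ↦ D
    C ↦ D
    D ↦ B

A->AC, B->D, C->D, D->B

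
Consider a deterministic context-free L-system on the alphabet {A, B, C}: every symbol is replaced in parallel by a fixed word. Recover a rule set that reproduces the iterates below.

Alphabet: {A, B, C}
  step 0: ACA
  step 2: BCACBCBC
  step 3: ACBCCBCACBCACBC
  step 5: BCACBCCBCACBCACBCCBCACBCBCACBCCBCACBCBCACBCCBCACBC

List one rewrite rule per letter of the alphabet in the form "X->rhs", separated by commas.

A->C, B->AC, C->BC

  step 2 ⇒ step 3: BCACBCBC ⇒ AC·BC·C·BC·AC·BC·AC·BC
    A ↦ C
    B ↦ AC
    C ↦ BC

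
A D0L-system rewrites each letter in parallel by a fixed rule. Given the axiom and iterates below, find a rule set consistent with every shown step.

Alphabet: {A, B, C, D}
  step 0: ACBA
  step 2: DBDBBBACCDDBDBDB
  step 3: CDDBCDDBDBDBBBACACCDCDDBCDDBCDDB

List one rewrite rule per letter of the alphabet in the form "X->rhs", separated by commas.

A->BB, B->DB, C->AC, D->CD

  step 2 ⇒ step 3: DBDBBBACCDDBDBDB ⇒ CD·DB·CD·DB·DB·DB·BB·AC·AC·CD·CD·DB·CD·DB·CD·DB
    A ↦ BB
    B ↦ DB
    C ↦ AC
    D ↦ CD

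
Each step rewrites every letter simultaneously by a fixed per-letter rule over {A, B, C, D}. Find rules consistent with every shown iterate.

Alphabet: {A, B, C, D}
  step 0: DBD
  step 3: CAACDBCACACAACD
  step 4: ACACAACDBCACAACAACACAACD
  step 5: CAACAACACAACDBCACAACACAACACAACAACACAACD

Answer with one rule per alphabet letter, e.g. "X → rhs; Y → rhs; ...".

  step 4 ⇒ step 5: ACACAACDBCACAACAACACAACD ⇒ CA·A·CA·A·CA·CA·A·CD·BC·A·CA·A·CA·CA·A·CA·CA·A·CA·A·CA·CA·A·CD
    A ↦ CA
    B ↦ BC
    C ↦ A
    D ↦ CD

A->CA, B->BC, C->A, D->CD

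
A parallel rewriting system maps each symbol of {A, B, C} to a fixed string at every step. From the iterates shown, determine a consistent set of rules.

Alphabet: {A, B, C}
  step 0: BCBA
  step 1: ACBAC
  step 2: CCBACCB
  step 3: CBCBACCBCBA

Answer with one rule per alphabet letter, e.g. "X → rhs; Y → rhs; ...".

  step 2 ⇒ step 3: CCBACCB ⇒ CB·CB·A·C·CB·CB·A
    A ↦ C
    B ↦ A
    C ↦ CB

A->C, B->A, C->CB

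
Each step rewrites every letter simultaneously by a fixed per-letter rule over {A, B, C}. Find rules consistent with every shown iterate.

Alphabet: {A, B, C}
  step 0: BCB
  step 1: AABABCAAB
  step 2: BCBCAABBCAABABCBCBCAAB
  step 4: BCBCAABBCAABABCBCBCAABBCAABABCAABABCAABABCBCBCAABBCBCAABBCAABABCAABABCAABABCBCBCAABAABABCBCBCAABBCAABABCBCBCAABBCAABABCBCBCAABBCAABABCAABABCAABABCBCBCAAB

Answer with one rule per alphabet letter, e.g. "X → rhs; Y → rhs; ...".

  step 1 ⇒ step 2: AABABCAAB ⇒ BC·BC·AAB·BC·AAB·ABC·BC·BC·AAB
    A ↦ BC
    B ↦ AAB
    C ↦ ABC

A->BC, B->AAB, C->ABC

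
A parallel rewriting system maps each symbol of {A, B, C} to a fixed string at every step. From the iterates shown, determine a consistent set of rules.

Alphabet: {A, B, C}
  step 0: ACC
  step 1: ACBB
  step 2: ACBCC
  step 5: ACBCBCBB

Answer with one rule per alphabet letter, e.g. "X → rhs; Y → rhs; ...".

  step 1 ⇒ step 2: ACBB ⇒ AC·B·C·C
    A ↦ AC
    B ↦ C
    C ↦ B

A->AC, B->C, C->B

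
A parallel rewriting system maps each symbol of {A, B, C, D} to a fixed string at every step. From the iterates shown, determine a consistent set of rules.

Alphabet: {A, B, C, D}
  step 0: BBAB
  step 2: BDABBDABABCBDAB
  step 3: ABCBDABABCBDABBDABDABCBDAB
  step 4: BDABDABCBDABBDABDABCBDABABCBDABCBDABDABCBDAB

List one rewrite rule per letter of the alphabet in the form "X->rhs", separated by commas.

  step 3 ⇒ step 4: ABCBDABABCBDABBDABDABCBDAB ⇒ BD·AB·D·AB·C·BD·AB·BD·AB·D·AB·C·BD·AB·AB·C·BD·AB·C·BD·AB·D·AB·C·BD·AB
    A ↦ BD
    B ↦ AB
    C ↦ D
    D ↦ C

A->BD, B->AB, C->D, D->C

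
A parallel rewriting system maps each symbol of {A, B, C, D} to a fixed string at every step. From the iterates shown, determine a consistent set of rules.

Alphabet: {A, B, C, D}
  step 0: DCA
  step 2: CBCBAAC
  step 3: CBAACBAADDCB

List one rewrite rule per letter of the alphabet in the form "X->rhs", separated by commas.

A->D, B->AA, C->CB, D->C

  step 2 ⇒ step 3: CBCBAAC ⇒ CB·AA·CB·AA·D·D·CB
    A ↦ D
    B ↦ AA
    C ↦ CB
    D ↦ C  (constrained at step 0)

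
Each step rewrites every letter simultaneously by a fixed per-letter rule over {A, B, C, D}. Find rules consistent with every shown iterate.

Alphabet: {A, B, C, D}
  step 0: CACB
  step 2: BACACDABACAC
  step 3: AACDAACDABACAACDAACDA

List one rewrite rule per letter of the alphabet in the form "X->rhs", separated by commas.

  step 2 ⇒ step 3: BACACDABACAC ⇒ A·AC·DA·AC·DA·B·AC·A·AC·DA·AC·DA
    A ↦ AC
    B ↦ A
    C ↦ DA
    D ↦ B

A->AC, B->A, C->DA, D->B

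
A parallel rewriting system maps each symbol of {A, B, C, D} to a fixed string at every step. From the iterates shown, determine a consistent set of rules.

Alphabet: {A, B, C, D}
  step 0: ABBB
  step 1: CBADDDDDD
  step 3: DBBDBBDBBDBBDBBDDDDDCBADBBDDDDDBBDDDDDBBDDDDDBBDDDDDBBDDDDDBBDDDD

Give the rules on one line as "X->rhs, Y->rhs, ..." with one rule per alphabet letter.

A->CBA, B->DD, C->DDD, D->DBB

  step 0 ⇒ step 1: ABBB ⇒ CBA·DD·DD·DD
    A ↦ CBA
    B ↦ DD
    C ↦ DDD  (constrained at step 1)
    D ↦ DBB  (constrained at step 1)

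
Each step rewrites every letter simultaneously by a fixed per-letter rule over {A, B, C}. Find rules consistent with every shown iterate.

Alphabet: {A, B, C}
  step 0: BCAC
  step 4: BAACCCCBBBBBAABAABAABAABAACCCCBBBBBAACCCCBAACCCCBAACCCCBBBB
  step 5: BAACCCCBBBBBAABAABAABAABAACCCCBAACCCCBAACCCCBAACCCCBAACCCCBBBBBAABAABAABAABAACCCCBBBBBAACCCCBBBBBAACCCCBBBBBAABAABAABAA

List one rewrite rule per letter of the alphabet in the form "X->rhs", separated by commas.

A->CC, B->BAA, C->B

  step 4 ⇒ step 5: BAACCCCBBBBBAABAABAABAABAACCCCBBBBBAACCCCBAACCCCBAACCCCBBBB ⇒ BAA·CC·CC·B·B·B·B·BAA·BAA·BAA·BAA·BAA·CC·CC·BAA·CC·CC·BAA·CC·CC·BAA·CC·CC·BAA·CC·CC·B·B·B·B·BAA·BAA·BAA·BAA·BAA·CC·CC·B·B·B·B·BAA·CC·CC·B·B·B·B·BAA·CC·CC·B·B·B·B·BAA·BAA·BAA·BAA
    A ↦ CC
    B ↦ BAA
    C ↦ B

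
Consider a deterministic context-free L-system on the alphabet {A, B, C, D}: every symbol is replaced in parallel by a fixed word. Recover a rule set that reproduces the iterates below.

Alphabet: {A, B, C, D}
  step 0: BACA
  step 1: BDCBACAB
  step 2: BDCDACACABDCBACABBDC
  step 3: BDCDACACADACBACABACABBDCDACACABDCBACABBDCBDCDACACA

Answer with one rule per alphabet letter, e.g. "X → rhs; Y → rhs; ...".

  step 2 ⇒ step 3: BDCDACACABDCBACABBDC ⇒ BDC·DAC·ACA·DAC·B·ACA·B·ACA·B·BDC·DAC·ACA·BDC·B·ACA·B·BDC·BDC·DAC·ACA
    A ↦ B
    B ↦ BDC
    C ↦ ACA
    D ↦ DAC

A->B, B->BDC, C->ACA, D->DAC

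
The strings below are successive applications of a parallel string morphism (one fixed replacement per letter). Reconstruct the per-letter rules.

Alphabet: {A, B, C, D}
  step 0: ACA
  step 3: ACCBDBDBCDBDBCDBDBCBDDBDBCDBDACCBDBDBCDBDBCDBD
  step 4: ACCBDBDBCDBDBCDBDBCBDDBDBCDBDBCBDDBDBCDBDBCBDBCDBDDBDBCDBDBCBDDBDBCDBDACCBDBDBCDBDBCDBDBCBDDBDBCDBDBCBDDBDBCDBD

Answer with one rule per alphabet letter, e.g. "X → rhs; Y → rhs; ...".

A->ACC, B->BC, C->BD, D->DBD

  step 3 ⇒ step 4: ACCBDBDBCDBDBCDBDBCBDDBDBCDBDACCBDBDBCDBDBCDBD ⇒ ACC·BD·BD·BC·DBD·BC·DBD·BC·BD·DBD·BC·DBD·BC·BD·DBD·BC·DBD·BC·BD·BC·DBD·DBD·BC·DBD·BC·BD·DBD·BC·DBD·ACC·BD·BD·BC·DBD·BC·DBD·BC·BD·DBD·BC·DBD·BC·BD·DBD·BC·DBD
    A ↦ ACC
    B ↦ BC
    C ↦ BD
    D ↦ DBD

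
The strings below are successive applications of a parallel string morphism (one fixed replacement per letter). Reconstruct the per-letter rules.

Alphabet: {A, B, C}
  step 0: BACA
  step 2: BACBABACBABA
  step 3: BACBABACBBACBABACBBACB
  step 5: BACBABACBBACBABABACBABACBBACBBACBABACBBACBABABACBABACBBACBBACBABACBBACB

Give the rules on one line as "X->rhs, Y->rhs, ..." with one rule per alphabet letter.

A->CB, B->BA, C->A

  step 2 ⇒ step 3: BACBABACBABA ⇒ BA·CB·A·BA·CB·BA·CB·A·BA·CB·BA·CB
    A ↦ CB
    B ↦ BA
    C ↦ A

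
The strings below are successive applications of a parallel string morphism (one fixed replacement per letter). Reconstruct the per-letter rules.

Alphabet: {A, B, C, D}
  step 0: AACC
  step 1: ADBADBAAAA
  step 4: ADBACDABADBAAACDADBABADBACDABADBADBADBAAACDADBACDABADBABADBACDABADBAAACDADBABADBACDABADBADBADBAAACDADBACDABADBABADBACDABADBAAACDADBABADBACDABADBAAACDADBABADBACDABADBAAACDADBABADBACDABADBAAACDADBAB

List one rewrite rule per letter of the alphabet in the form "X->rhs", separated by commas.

  step 0 ⇒ step 1: AACC ⇒ ADB·ADB·AA·AA
    A ↦ ADB
    C ↦ AA
    B ↦ AB  (constrained at step 1)
    D ↦ ACD  (constrained at step 1)

A->ADB, B->AB, C->AA, D->ACD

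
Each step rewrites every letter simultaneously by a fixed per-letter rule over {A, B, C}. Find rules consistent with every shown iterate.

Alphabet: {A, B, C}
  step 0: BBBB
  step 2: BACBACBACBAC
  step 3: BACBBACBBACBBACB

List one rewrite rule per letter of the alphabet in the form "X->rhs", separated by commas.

  step 2 ⇒ step 3: BACBACBACBAC ⇒ BA·C·B·BA·C·B·BA·C·B·BA·C·B
    A ↦ C
    B ↦ BA
    C ↦ B

A->C, B->BA, C->B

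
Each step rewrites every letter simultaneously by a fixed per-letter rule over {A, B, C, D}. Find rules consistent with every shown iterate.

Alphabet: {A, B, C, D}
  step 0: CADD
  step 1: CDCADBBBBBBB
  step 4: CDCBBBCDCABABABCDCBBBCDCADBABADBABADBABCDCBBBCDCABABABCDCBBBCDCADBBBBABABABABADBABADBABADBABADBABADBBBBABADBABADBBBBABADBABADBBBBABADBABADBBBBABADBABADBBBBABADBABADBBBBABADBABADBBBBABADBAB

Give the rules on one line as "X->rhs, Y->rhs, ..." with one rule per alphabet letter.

  step 0 ⇒ step 1: CADD ⇒ CDC·ADB·BBB·BBB
    A ↦ ADB
    C ↦ CDC
    D ↦ BBB
    B ↦ AB  (constrained at step 1)

A->ADB, B->AB, C->CDC, D->BBB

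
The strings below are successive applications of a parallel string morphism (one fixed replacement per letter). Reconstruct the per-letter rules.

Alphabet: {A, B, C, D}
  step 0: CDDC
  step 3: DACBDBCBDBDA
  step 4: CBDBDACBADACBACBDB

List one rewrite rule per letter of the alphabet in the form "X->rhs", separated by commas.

A->DB, B->A, C->D, D->CB

  step 3 ⇒ step 4: DACBDBCBDBDA ⇒ CB·DB·D·A·CB·A·D·A·CB·A·CB·DB
    A ↦ DB
    B ↦ A
    C ↦ D
    D ↦ CB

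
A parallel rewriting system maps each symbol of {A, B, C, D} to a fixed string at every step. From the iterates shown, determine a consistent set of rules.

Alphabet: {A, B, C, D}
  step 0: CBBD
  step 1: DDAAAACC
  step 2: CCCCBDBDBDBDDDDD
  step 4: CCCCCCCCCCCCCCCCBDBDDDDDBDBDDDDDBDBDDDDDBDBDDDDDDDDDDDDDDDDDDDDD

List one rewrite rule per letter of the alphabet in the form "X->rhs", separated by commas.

A->BD, B->AA, C->DD, D->CC

  step 1 ⇒ step 2: DDAAAACC ⇒ CC·CC·BD·BD·BD·BD·DD·DD
    A ↦ BD
    C ↦ DD
    D ↦ CC
  step 0 ⇒ step 1: CBBD ⇒ DD·AA·AA·CC
    B ↦ AA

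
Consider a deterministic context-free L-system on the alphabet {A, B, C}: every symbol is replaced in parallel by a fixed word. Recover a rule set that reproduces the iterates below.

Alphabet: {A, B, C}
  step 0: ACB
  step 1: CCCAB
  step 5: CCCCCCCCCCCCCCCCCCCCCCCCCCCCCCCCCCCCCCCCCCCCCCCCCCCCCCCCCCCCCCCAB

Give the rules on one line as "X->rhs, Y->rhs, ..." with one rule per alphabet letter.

  step 0 ⇒ step 1: ACB ⇒ C·CC·AB
    A ↦ C
    B ↦ AB
    C ↦ CC

A->C, B->AB, C->CC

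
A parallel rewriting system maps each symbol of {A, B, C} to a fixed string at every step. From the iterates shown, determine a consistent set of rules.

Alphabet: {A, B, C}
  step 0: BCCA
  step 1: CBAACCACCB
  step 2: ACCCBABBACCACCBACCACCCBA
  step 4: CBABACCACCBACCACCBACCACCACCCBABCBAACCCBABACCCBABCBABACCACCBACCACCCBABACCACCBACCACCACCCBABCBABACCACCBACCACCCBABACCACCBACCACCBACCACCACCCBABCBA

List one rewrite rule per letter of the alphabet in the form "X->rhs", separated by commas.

  step 1 ⇒ step 2: CBAACCACCB ⇒ ACC·CBA·B·B·ACC·ACC·B·ACC·ACC·CBA
    A ↦ B
    B ↦ CBA
    C ↦ ACC

A->B, B->CBA, C->ACC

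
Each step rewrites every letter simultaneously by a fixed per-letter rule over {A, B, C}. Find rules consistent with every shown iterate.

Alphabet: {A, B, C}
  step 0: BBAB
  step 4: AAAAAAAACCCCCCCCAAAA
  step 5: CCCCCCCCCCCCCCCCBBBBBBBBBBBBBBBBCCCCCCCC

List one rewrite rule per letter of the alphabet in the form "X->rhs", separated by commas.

  step 4 ⇒ step 5: AAAAAAAACCCCCCCCAAAA ⇒ CC·CC·CC·CC·CC·CC·CC·CC·BB·BB·BB·BB·BB·BB·BB·BB·CC·CC·CC·CC
    A ↦ CC
    C ↦ BB
    B ↦ A  (constrained at step 0)

A->CC, B->A, C->BB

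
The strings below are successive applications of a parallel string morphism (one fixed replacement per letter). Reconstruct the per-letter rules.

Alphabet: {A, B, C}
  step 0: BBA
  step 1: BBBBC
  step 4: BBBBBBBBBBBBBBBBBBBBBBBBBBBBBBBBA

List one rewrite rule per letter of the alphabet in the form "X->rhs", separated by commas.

A->C, B->BB, C->A

  step 0 ⇒ step 1: BBA ⇒ BB·BB·C
    A ↦ C
    B ↦ BB
    C ↦ A  (constrained at step 1)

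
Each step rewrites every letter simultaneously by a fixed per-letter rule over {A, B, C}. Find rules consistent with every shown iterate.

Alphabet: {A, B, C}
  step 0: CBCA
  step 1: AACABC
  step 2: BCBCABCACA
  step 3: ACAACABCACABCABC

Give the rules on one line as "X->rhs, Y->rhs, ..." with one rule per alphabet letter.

  step 2 ⇒ step 3: BCBCABCACA ⇒ AC·A·AC·A·BC·AC·A·BC·A·BC
    A ↦ BC
    B ↦ AC
    C ↦ A

A->BC, B->AC, C->A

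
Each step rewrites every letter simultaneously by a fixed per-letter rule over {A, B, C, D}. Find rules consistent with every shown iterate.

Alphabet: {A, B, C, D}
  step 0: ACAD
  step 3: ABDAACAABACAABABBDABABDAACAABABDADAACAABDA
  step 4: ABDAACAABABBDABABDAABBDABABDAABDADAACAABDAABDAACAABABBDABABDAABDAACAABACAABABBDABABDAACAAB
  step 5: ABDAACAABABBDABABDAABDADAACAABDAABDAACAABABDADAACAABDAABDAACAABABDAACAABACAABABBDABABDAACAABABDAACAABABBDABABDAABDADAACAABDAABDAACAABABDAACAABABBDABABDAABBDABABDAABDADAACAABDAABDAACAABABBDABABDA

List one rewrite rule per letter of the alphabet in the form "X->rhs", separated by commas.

  step 4 ⇒ step 5: ABDAACAABABBDABABDAABBDABABDAABDADAACAABDAABDAACAABABBDABABDAABDAACAABACAABABBDABABDAACAAB ⇒ AB·DA·ACA·AB·AB·BD·AB·AB·DA·AB·DA·DA·ACA·AB·DA·AB·DA·ACA·AB·AB·DA·DA·ACA·AB·DA·AB·DA·ACA·AB·AB·DA·ACA·AB·ACA·AB·AB·BD·AB·AB·DA·ACA·AB·AB·DA·ACA·AB·AB·BD·AB·AB·DA·AB·DA·DA·ACA·AB·DA·AB·DA·ACA·AB·AB·DA·ACA·AB·AB·BD·AB·AB·DA·AB·BD·AB·AB·DA·AB·DA·DA·ACA·AB·DA·AB·DA·ACA·AB·AB·BD·AB·AB·DA
    A ↦ AB
    B ↦ DA
    C ↦ BD
    D ↦ ACA

A->AB, B->DA, C->BD, D->ACA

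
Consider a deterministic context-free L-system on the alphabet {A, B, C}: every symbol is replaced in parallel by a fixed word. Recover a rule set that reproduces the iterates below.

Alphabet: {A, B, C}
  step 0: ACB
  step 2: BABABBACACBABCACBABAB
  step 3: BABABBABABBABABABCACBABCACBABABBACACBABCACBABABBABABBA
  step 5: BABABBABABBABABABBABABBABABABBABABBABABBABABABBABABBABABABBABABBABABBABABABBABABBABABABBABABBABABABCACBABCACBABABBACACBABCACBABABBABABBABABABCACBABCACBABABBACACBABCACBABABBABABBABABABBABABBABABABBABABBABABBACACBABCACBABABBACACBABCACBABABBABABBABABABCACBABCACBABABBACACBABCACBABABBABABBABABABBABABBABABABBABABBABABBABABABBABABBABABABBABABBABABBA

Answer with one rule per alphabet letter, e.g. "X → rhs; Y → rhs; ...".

A->BAB, B->BA, C->CAC

  step 2 ⇒ step 3: BABABBACACBABCACBABAB ⇒ BA·BAB·BA·BAB·BA·BA·BAB·CAC·BAB·CAC·BA·BAB·BA·CAC·BAB·CAC·BA·BAB·BA·BAB·BA
    A ↦ BAB
    B ↦ BA
    C ↦ CAC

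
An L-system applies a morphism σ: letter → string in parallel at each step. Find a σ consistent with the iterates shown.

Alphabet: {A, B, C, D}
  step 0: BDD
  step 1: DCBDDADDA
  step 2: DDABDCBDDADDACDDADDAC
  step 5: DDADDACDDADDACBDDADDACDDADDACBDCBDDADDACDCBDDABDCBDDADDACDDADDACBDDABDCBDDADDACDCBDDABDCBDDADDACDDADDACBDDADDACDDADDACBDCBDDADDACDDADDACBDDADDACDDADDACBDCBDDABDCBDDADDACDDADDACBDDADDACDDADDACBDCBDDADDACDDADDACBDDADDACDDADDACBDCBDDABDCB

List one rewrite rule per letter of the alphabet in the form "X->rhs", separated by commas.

A->C, B->DCB, C->B, D->DDA

  step 1 ⇒ step 2: DCBDDADDA ⇒ DDA·B·DCB·DDA·DDA·C·DDA·DDA·C
    A ↦ C
    B ↦ DCB
    C ↦ B
    D ↦ DDA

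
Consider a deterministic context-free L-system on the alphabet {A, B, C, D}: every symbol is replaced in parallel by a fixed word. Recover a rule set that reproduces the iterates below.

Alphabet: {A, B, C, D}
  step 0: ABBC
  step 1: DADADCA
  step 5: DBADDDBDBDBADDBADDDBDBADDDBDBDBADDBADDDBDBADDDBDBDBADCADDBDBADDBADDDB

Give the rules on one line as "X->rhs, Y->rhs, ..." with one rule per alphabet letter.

A->D, B->AD, C->CA, D->DB

  step 0 ⇒ step 1: ABBC ⇒ D·AD·AD·CA
    A ↦ D
    B ↦ AD
    C ↦ CA
    D ↦ DB  (constrained at step 1)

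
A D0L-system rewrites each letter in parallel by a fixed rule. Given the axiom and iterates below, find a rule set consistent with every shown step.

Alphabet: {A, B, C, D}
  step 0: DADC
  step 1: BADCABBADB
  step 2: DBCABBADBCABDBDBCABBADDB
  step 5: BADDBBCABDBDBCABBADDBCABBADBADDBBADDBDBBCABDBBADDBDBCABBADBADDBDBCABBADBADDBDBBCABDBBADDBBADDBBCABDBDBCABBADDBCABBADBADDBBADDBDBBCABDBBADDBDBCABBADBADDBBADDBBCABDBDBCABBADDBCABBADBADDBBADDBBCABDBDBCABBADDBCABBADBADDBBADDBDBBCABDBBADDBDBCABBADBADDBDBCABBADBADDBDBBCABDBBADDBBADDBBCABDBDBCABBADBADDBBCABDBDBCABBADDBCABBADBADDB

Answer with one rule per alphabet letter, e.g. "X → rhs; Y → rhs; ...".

  step 1 ⇒ step 2: BADCABBADB ⇒ DB·CAB·BAD·B·CAB·DB·DB·CAB·BAD·DB
    A ↦ CAB
    B ↦ DB
    C ↦ B
    D ↦ BAD

A->CAB, B->DB, C->B, D->BAD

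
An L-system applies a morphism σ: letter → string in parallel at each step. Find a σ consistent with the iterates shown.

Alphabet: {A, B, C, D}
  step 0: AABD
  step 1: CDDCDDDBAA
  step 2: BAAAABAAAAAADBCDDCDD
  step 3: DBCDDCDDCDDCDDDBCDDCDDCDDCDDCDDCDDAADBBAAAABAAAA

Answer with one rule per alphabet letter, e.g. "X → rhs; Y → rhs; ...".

A->CDD, B->DB, C->B, D->AA

  step 2 ⇒ step 3: BAAAABAAAAAADBCDDCDD ⇒ DB·CDD·CDD·CDD·CDD·DB·CDD·CDD·CDD·CDD·CDD·CDD·AA·DB·B·AA·AA·B·AA·AA
    A ↦ CDD
    B ↦ DB
    C ↦ B
    D ↦ AA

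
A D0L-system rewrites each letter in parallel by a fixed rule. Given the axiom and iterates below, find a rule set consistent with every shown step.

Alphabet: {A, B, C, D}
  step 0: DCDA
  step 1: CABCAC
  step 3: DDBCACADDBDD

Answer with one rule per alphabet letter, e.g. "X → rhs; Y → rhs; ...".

A->C, B->DD, C->B, D->CA

  step 0 ⇒ step 1: DCDA ⇒ CA·B·CA·C
    A ↦ C
    C ↦ B
    D ↦ CA
    B ↦ DD  (constrained at step 1)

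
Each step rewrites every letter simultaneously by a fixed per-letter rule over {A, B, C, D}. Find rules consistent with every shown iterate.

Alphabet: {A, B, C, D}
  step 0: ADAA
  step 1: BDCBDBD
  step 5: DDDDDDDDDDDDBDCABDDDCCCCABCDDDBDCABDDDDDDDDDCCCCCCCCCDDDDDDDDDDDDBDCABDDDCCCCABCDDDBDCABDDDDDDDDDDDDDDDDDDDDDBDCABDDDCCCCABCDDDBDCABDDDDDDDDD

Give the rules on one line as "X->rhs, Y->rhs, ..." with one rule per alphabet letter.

  step 0 ⇒ step 1: ADAA ⇒ BD·C·BD·BD
    A ↦ BD
    D ↦ C
    B ↦ CAB  (constrained at step 1)
    C ↦ DDD  (constrained at step 1)

A->BD, B->CAB, C->DDD, D->C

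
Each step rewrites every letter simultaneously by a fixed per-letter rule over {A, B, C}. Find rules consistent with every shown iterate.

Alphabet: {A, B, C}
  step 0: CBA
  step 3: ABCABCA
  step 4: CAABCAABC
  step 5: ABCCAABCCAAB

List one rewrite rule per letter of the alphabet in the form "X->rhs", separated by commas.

A->C, B->A, C->AB

  step 4 ⇒ step 5: CAABCAABC ⇒ AB·C·C·A·AB·C·C·A·AB
    A ↦ C
    B ↦ A
    C ↦ AB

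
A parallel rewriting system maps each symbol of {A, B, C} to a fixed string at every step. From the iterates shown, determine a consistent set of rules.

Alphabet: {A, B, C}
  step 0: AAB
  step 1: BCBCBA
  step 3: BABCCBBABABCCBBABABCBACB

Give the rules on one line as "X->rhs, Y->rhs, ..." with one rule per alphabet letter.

A->BC, B->BA, C->CB

  step 0 ⇒ step 1: AAB ⇒ BC·BC·BA
    A ↦ BC
    B ↦ BA
    C ↦ CB  (constrained at step 1)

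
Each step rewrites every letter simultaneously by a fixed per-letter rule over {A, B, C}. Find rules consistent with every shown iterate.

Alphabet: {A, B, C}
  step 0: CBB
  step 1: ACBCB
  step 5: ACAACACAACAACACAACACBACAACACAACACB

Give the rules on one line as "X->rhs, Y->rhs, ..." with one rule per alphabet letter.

A->AC, B->CB, C->A

  step 0 ⇒ step 1: CBB ⇒ A·CB·CB
    B ↦ CB
    C ↦ A
    A ↦ AC  (constrained at step 1)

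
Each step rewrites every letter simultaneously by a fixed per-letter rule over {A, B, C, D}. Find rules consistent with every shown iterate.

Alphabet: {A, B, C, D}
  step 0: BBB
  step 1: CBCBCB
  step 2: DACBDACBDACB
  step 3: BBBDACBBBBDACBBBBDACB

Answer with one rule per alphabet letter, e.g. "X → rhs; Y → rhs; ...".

A->B, B->CB, C->DA, D->BB

  step 2 ⇒ step 3: DACBDACBDACB ⇒ BB·B·DA·CB·BB·B·DA·CB·BB·B·DA·CB
    A ↦ B
    B ↦ CB
    C ↦ DA
    D ↦ BB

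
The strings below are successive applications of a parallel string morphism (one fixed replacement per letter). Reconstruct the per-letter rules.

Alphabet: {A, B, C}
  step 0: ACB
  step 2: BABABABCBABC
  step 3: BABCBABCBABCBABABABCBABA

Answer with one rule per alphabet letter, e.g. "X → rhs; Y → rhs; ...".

A->BC, B->BA, C->BA

  step 2 ⇒ step 3: BABABABCBABC ⇒ BA·BC·BA·BC·BA·BC·BA·BA·BA·BC·BA·BA
    A ↦ BC
    B ↦ BA
    C ↦ BA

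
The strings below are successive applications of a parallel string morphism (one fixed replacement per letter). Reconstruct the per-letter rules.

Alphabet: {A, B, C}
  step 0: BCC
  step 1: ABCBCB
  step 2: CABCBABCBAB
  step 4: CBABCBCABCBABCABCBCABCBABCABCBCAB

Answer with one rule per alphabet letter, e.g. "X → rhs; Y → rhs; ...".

  step 1 ⇒ step 2: ABCBCB ⇒ C·AB·CB·AB·CB·AB
    A ↦ C
    B ↦ AB
    C ↦ CB

A->C, B->AB, C->CB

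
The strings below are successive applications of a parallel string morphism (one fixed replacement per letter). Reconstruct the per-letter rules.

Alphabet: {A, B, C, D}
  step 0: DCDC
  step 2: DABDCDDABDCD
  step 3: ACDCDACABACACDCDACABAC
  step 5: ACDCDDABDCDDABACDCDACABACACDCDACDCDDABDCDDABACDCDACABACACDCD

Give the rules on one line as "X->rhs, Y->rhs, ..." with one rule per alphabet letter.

  step 2 ⇒ step 3: DABDCDDABDCD ⇒ AC·D·CD·AC·AB·AC·AC·D·CD·AC·AB·AC
    A ↦ D
    B ↦ CD
    C ↦ AB
    D ↦ AC

A->D, B->CD, C->AB, D->AC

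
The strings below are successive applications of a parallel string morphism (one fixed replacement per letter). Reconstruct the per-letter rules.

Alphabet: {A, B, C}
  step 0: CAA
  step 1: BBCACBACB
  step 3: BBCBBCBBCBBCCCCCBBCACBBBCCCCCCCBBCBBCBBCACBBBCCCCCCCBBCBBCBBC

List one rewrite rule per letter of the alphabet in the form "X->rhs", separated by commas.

  step 0 ⇒ step 1: CAA ⇒ BBC·ACB·ACB
    A ↦ ACB
    C ↦ BBC
    B ↦ CC  (constrained at step 1)

A->ACB, B->CC, C->BBC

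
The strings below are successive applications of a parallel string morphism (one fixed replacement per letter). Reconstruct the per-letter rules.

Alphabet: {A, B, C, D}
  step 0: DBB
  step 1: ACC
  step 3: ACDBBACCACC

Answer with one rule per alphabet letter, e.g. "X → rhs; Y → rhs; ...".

A->DBC, B->C, C->DBB, D->A

  step 0 ⇒ step 1: DBB ⇒ A·C·C
    B ↦ C
    D ↦ A
    A ↦ DBC  (constrained at step 1)
    C ↦ DBB  (constrained at step 1)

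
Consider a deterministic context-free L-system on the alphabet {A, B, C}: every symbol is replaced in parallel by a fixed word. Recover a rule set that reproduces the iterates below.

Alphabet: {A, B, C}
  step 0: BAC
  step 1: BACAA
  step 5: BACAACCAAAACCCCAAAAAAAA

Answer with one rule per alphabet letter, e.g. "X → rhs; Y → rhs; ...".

A->C, B->BA, C->AA

  step 0 ⇒ step 1: BAC ⇒ BA·C·AA
    A ↦ C
    B ↦ BA
    C ↦ AA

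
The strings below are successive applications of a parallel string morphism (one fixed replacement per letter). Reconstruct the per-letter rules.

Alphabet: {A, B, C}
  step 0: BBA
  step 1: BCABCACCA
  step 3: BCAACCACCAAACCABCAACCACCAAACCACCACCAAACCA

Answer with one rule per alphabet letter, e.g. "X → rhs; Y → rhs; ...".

A->CCA, B->BCA, C->A

  step 0 ⇒ step 1: BBA ⇒ BCA·BCA·CCA
    A ↦ CCA
    B ↦ BCA
    C ↦ A  (constrained at step 1)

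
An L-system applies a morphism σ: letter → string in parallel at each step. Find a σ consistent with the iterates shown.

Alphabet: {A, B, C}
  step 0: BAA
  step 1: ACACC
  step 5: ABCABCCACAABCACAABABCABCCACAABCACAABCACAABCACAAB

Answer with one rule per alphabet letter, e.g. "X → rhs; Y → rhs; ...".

A->C, B->ACA, C->AB

  step 0 ⇒ step 1: BAA ⇒ ACA·C·C
    A ↦ C
    B ↦ ACA
    C ↦ AB  (constrained at step 1)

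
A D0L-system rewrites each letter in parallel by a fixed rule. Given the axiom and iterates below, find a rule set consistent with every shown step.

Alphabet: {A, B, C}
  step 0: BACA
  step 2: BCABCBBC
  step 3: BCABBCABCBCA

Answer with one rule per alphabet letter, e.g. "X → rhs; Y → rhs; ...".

  step 2 ⇒ step 3: BCABCBBC ⇒ BC·A·B·BC·A·BC·BC·A
    A ↦ B
    B ↦ BC
    C ↦ A

A->B, B->BC, C->A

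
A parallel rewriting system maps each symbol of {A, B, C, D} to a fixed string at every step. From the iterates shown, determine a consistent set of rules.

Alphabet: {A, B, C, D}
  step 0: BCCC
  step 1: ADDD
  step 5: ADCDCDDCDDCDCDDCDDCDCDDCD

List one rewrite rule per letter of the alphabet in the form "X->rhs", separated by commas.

A->B, B->A, C->D, D->CD

  step 0 ⇒ step 1: BCCC ⇒ A·D·D·D
    B ↦ A
    C ↦ D
    A ↦ B  (constrained at step 1)
    D ↦ CD  (constrained at step 1)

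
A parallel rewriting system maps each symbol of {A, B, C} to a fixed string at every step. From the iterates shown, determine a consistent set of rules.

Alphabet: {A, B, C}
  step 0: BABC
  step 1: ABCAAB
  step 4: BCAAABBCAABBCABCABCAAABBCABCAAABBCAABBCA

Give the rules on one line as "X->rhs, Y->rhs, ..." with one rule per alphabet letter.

  step 0 ⇒ step 1: BABC ⇒ A·BCA·A·B
    A ↦ BCA
    B ↦ A
    C ↦ B

A->BCA, B->A, C->B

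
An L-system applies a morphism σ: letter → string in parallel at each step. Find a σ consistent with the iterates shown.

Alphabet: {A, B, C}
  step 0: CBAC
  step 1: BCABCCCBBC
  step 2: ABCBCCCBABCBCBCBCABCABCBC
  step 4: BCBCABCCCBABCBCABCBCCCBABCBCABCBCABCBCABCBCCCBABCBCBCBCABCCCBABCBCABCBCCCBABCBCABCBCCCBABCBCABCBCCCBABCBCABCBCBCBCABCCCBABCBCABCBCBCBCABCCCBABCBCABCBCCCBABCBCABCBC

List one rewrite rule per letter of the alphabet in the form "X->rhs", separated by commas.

A->CCB, B->ABC, C->BC

  step 1 ⇒ step 2: BCABCCCBBC ⇒ ABC·BC·CCB·ABC·BC·BC·BC·ABC·ABC·BC
    A ↦ CCB
    B ↦ ABC
    C ↦ BC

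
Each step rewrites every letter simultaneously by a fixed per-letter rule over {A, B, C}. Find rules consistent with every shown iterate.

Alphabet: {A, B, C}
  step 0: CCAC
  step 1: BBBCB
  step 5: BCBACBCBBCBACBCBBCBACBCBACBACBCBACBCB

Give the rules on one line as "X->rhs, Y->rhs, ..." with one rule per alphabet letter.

  step 0 ⇒ step 1: CCAC ⇒ B·B·BC·B
    A ↦ BC
    C ↦ B
    B ↦ AC  (constrained at step 1)

A->BC, B->AC, C->B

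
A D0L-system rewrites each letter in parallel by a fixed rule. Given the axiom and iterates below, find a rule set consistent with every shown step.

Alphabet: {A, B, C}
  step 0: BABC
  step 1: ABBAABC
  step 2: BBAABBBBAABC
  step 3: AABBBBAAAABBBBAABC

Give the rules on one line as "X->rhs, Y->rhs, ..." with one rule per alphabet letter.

  step 2 ⇒ step 3: BBAABBBBAABC ⇒ A·A·BB·BB·A·A·A·A·BB·BB·A·ABC
    A ↦ BB
    B ↦ A
    C ↦ ABC

A->BB, B->A, C->ABC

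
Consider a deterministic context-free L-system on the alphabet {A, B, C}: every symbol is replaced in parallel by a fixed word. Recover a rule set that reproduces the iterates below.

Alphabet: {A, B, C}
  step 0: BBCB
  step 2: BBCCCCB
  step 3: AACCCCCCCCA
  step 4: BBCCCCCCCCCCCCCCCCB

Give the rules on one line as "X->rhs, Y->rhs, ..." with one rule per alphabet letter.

A->B, B->A, C->CC

  step 3 ⇒ step 4: AACCCCCCCCA ⇒ B·B·CC·CC·CC·CC·CC·CC·CC·CC·B
    A ↦ B
    C ↦ CC
  step 2 ⇒ step 3: BBCCCCB ⇒ A·A·CC·CC·CC·CC·A
    B ↦ A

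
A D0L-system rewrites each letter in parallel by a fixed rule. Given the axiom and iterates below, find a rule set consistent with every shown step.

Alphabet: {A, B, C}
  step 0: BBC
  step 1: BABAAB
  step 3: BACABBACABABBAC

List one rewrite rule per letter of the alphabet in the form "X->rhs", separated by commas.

  step 0 ⇒ step 1: BBC ⇒ BA·BA·AB
    B ↦ BA
    C ↦ AB
    A ↦ C  (constrained at step 1)

A->C, B->BA, C->AB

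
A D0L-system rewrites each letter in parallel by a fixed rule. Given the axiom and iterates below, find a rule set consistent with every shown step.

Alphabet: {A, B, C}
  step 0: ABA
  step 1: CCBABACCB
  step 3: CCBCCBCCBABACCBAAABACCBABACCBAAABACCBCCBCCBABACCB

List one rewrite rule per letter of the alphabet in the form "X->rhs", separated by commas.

  step 0 ⇒ step 1: ABA ⇒ CCB·ABA·CCB
    A ↦ CCB
    B ↦ ABA
    C ↦ A  (constrained at step 1)

A->CCB, B->ABA, C->A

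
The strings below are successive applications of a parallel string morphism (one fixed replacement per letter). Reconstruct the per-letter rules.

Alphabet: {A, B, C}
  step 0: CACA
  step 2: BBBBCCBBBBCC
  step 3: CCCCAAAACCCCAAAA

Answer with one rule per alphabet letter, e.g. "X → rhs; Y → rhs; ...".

  step 2 ⇒ step 3: BBBBCCBBBBCC ⇒ C·C·C·C·AA·AA·C·C·C·C·AA·AA
    B ↦ C
    C ↦ AA
    A ↦ BB  (constrained at step 0)

A->BB, B->C, C->AA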